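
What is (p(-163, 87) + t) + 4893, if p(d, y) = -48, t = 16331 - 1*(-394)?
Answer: 21570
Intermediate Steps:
t = 16725 (t = 16331 + 394 = 16725)
(p(-163, 87) + t) + 4893 = (-48 + 16725) + 4893 = 16677 + 4893 = 21570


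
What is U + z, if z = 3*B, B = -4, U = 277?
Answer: 265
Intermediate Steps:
z = -12 (z = 3*(-4) = -12)
U + z = 277 - 12 = 265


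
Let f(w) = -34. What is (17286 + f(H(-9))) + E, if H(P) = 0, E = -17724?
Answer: -472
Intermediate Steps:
(17286 + f(H(-9))) + E = (17286 - 34) - 17724 = 17252 - 17724 = -472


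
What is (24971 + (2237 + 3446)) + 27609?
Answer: 58263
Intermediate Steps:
(24971 + (2237 + 3446)) + 27609 = (24971 + 5683) + 27609 = 30654 + 27609 = 58263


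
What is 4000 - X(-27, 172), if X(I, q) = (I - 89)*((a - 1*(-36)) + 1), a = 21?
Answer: 10728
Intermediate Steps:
X(I, q) = -5162 + 58*I (X(I, q) = (I - 89)*((21 - 1*(-36)) + 1) = (-89 + I)*((21 + 36) + 1) = (-89 + I)*(57 + 1) = (-89 + I)*58 = -5162 + 58*I)
4000 - X(-27, 172) = 4000 - (-5162 + 58*(-27)) = 4000 - (-5162 - 1566) = 4000 - 1*(-6728) = 4000 + 6728 = 10728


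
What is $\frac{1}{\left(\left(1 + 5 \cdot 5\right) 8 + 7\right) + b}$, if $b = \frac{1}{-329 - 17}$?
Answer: $\frac{346}{74389} \approx 0.0046512$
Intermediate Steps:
$b = - \frac{1}{346}$ ($b = \frac{1}{-346} = - \frac{1}{346} \approx -0.0028902$)
$\frac{1}{\left(\left(1 + 5 \cdot 5\right) 8 + 7\right) + b} = \frac{1}{\left(\left(1 + 5 \cdot 5\right) 8 + 7\right) - \frac{1}{346}} = \frac{1}{\left(\left(1 + 25\right) 8 + 7\right) - \frac{1}{346}} = \frac{1}{\left(26 \cdot 8 + 7\right) - \frac{1}{346}} = \frac{1}{\left(208 + 7\right) - \frac{1}{346}} = \frac{1}{215 - \frac{1}{346}} = \frac{1}{\frac{74389}{346}} = \frac{346}{74389}$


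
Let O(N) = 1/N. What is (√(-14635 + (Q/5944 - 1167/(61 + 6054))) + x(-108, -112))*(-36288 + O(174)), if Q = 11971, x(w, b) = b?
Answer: 353590216/87 - 18942333*I*√59668364793895270/1054079240 ≈ 4.0643e+6 - 4.3897e+6*I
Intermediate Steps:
(√(-14635 + (Q/5944 - 1167/(61 + 6054))) + x(-108, -112))*(-36288 + O(174)) = (√(-14635 + (11971/5944 - 1167/(61 + 6054))) - 112)*(-36288 + 1/174) = (√(-14635 + (11971*(1/5944) - 1167/6115)) - 112)*(-36288 + 1/174) = (√(-14635 + (11971/5944 - 1167*1/6115)) - 112)*(-6314111/174) = (√(-14635 + (11971/5944 - 1167/6115)) - 112)*(-6314111/174) = (√(-14635 + 66266017/36347560) - 112)*(-6314111/174) = (√(-531880274583/36347560) - 112)*(-6314111/174) = (9*I*√59668364793895270/18173780 - 112)*(-6314111/174) = (-112 + 9*I*√59668364793895270/18173780)*(-6314111/174) = 353590216/87 - 18942333*I*√59668364793895270/1054079240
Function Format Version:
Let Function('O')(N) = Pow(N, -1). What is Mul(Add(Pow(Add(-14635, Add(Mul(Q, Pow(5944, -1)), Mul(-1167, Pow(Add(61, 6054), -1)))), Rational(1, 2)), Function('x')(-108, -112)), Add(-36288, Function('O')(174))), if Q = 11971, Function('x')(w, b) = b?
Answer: Add(Rational(353590216, 87), Mul(Rational(-18942333, 1054079240), I, Pow(59668364793895270, Rational(1, 2)))) ≈ Add(4.0643e+6, Mul(-4.3897e+6, I))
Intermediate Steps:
Mul(Add(Pow(Add(-14635, Add(Mul(Q, Pow(5944, -1)), Mul(-1167, Pow(Add(61, 6054), -1)))), Rational(1, 2)), Function('x')(-108, -112)), Add(-36288, Function('O')(174))) = Mul(Add(Pow(Add(-14635, Add(Mul(11971, Pow(5944, -1)), Mul(-1167, Pow(Add(61, 6054), -1)))), Rational(1, 2)), -112), Add(-36288, Pow(174, -1))) = Mul(Add(Pow(Add(-14635, Add(Mul(11971, Rational(1, 5944)), Mul(-1167, Pow(6115, -1)))), Rational(1, 2)), -112), Add(-36288, Rational(1, 174))) = Mul(Add(Pow(Add(-14635, Add(Rational(11971, 5944), Mul(-1167, Rational(1, 6115)))), Rational(1, 2)), -112), Rational(-6314111, 174)) = Mul(Add(Pow(Add(-14635, Add(Rational(11971, 5944), Rational(-1167, 6115))), Rational(1, 2)), -112), Rational(-6314111, 174)) = Mul(Add(Pow(Add(-14635, Rational(66266017, 36347560)), Rational(1, 2)), -112), Rational(-6314111, 174)) = Mul(Add(Pow(Rational(-531880274583, 36347560), Rational(1, 2)), -112), Rational(-6314111, 174)) = Mul(Add(Mul(Rational(9, 18173780), I, Pow(59668364793895270, Rational(1, 2))), -112), Rational(-6314111, 174)) = Mul(Add(-112, Mul(Rational(9, 18173780), I, Pow(59668364793895270, Rational(1, 2)))), Rational(-6314111, 174)) = Add(Rational(353590216, 87), Mul(Rational(-18942333, 1054079240), I, Pow(59668364793895270, Rational(1, 2))))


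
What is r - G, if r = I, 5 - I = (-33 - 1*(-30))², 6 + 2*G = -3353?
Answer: 3351/2 ≈ 1675.5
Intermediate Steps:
G = -3359/2 (G = -3 + (½)*(-3353) = -3 - 3353/2 = -3359/2 ≈ -1679.5)
I = -4 (I = 5 - (-33 - 1*(-30))² = 5 - (-33 + 30)² = 5 - 1*(-3)² = 5 - 1*9 = 5 - 9 = -4)
r = -4
r - G = -4 - 1*(-3359/2) = -4 + 3359/2 = 3351/2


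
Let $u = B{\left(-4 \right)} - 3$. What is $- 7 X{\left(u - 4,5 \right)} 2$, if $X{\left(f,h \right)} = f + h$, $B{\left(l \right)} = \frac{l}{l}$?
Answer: $14$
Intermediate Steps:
$B{\left(l \right)} = 1$
$u = -2$ ($u = 1 - 3 = -2$)
$- 7 X{\left(u - 4,5 \right)} 2 = - 7 \left(\left(-2 - 4\right) + 5\right) 2 = - 7 \left(-6 + 5\right) 2 = \left(-7\right) \left(-1\right) 2 = 7 \cdot 2 = 14$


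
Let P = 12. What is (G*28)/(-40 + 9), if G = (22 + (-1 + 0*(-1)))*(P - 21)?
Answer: 5292/31 ≈ 170.71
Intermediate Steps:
G = -189 (G = (22 + (-1 + 0*(-1)))*(12 - 21) = (22 + (-1 + 0))*(-9) = (22 - 1)*(-9) = 21*(-9) = -189)
(G*28)/(-40 + 9) = (-189*28)/(-40 + 9) = -5292/(-31) = -5292*(-1/31) = 5292/31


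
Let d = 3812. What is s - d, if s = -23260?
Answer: -27072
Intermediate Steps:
s - d = -23260 - 1*3812 = -23260 - 3812 = -27072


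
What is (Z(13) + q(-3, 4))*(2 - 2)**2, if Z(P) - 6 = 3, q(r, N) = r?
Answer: 0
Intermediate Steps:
Z(P) = 9 (Z(P) = 6 + 3 = 9)
(Z(13) + q(-3, 4))*(2 - 2)**2 = (9 - 3)*(2 - 2)**2 = 6*0**2 = 6*0 = 0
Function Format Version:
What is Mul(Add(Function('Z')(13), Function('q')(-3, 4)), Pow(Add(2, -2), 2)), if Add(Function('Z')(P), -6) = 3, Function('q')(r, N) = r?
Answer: 0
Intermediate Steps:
Function('Z')(P) = 9 (Function('Z')(P) = Add(6, 3) = 9)
Mul(Add(Function('Z')(13), Function('q')(-3, 4)), Pow(Add(2, -2), 2)) = Mul(Add(9, -3), Pow(Add(2, -2), 2)) = Mul(6, Pow(0, 2)) = Mul(6, 0) = 0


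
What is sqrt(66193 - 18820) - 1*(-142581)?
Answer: 142581 + sqrt(47373) ≈ 1.4280e+5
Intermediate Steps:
sqrt(66193 - 18820) - 1*(-142581) = sqrt(47373) + 142581 = 142581 + sqrt(47373)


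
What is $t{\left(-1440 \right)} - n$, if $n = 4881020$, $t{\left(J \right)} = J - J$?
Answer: $-4881020$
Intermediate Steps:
$t{\left(J \right)} = 0$
$t{\left(-1440 \right)} - n = 0 - 4881020 = -4881020$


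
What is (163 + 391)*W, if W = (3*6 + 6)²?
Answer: 319104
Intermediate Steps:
W = 576 (W = (18 + 6)² = 24² = 576)
(163 + 391)*W = (163 + 391)*576 = 554*576 = 319104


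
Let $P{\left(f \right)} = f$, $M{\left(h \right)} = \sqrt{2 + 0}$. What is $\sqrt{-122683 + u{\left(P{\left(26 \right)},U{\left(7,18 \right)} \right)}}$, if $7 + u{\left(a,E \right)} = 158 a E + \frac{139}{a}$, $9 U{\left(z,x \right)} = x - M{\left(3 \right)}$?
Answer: $\frac{\sqrt{-696427290 - 2777008 \sqrt{2}}}{78} \approx 339.28 i$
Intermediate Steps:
$M{\left(h \right)} = \sqrt{2}$
$U{\left(z,x \right)} = - \frac{\sqrt{2}}{9} + \frac{x}{9}$ ($U{\left(z,x \right)} = \frac{x - \sqrt{2}}{9} = - \frac{\sqrt{2}}{9} + \frac{x}{9}$)
$u{\left(a,E \right)} = -7 + \frac{139}{a} + 158 E a$ ($u{\left(a,E \right)} = -7 + \left(158 a E + \frac{139}{a}\right) = -7 + \left(158 E a + \frac{139}{a}\right) = -7 + \left(\frac{139}{a} + 158 E a\right) = -7 + \frac{139}{a} + 158 E a$)
$\sqrt{-122683 + u{\left(P{\left(26 \right)},U{\left(7,18 \right)} \right)}} = \sqrt{-122683 + \left(-7 + \frac{139}{26} + 158 \left(- \frac{\sqrt{2}}{9} + \frac{1}{9} \cdot 18\right) 26\right)} = \sqrt{-122683 + \left(-7 + 139 \cdot \frac{1}{26} + 158 \left(- \frac{\sqrt{2}}{9} + 2\right) 26\right)} = \sqrt{-122683 + \left(-7 + \frac{139}{26} + 158 \left(2 - \frac{\sqrt{2}}{9}\right) 26\right)} = \sqrt{-122683 + \left(-7 + \frac{139}{26} + \left(8216 - \frac{4108 \sqrt{2}}{9}\right)\right)} = \sqrt{-122683 + \left(\frac{213573}{26} - \frac{4108 \sqrt{2}}{9}\right)} = \sqrt{- \frac{2976185}{26} - \frac{4108 \sqrt{2}}{9}}$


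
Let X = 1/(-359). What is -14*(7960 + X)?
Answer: -40006946/359 ≈ -1.1144e+5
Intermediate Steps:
X = -1/359 ≈ -0.0027855
-14*(7960 + X) = -14*(7960 - 1/359) = -14*2857639/359 = -40006946/359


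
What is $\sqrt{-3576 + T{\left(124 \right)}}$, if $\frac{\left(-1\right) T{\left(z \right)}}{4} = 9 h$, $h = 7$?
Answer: $2 i \sqrt{957} \approx 61.871 i$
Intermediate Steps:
$T{\left(z \right)} = -252$ ($T{\left(z \right)} = - 4 \cdot 9 \cdot 7 = \left(-4\right) 63 = -252$)
$\sqrt{-3576 + T{\left(124 \right)}} = \sqrt{-3576 - 252} = \sqrt{-3828} = 2 i \sqrt{957}$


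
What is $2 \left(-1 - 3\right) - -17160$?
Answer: $17152$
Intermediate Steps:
$2 \left(-1 - 3\right) - -17160 = 2 \left(-4\right) + 17160 = -8 + 17160 = 17152$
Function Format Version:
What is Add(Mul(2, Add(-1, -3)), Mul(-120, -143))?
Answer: 17152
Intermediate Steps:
Add(Mul(2, Add(-1, -3)), Mul(-120, -143)) = Add(Mul(2, -4), 17160) = Add(-8, 17160) = 17152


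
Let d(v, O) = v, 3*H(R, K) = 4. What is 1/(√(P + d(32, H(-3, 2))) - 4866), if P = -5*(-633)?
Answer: -4866/23674759 - √3197/23674759 ≈ -0.00020792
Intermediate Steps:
H(R, K) = 4/3 (H(R, K) = (⅓)*4 = 4/3)
P = 3165
1/(√(P + d(32, H(-3, 2))) - 4866) = 1/(√(3165 + 32) - 4866) = 1/(√3197 - 4866) = 1/(-4866 + √3197)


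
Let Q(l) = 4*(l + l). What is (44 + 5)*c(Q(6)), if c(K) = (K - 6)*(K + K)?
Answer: 197568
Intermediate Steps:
Q(l) = 8*l (Q(l) = 4*(2*l) = 8*l)
c(K) = 2*K*(-6 + K) (c(K) = (-6 + K)*(2*K) = 2*K*(-6 + K))
(44 + 5)*c(Q(6)) = (44 + 5)*(2*(8*6)*(-6 + 8*6)) = 49*(2*48*(-6 + 48)) = 49*(2*48*42) = 49*4032 = 197568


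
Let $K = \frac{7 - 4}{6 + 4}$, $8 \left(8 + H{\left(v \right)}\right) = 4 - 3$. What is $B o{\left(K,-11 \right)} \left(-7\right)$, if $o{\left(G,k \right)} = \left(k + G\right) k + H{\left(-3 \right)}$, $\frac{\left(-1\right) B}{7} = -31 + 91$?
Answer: $\frac{645771}{2} \approx 3.2289 \cdot 10^{5}$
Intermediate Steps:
$H{\left(v \right)} = - \frac{63}{8}$ ($H{\left(v \right)} = -8 + \frac{4 - 3}{8} = -8 + \frac{1}{8} \cdot 1 = -8 + \frac{1}{8} = - \frac{63}{8}$)
$K = \frac{3}{10} \approx 0.3$
$B = -420$ ($B = - 7 \left(-31 + 91\right) = \left(-7\right) 60 = -420$)
$o{\left(G,k \right)} = - \frac{63}{8} + k \left(G + k\right)$ ($o{\left(G,k \right)} = \left(k + G\right) k - \frac{63}{8} = \left(G + k\right) k - \frac{63}{8} = k \left(G + k\right) - \frac{63}{8} = - \frac{63}{8} + k \left(G + k\right)$)
$B o{\left(K,-11 \right)} \left(-7\right) = - 420 \left(- \frac{63}{8} + \left(-11\right)^{2} + \frac{3}{10} \left(-11\right)\right) \left(-7\right) = - 420 \left(- \frac{63}{8} + 121 - \frac{33}{10}\right) \left(-7\right) = \left(-420\right) \frac{4393}{40} \left(-7\right) = \left(- \frac{92253}{2}\right) \left(-7\right) = \frac{645771}{2}$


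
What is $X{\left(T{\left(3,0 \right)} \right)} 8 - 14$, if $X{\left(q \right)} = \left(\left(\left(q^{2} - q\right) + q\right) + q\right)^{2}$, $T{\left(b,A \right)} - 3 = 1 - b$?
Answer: $18$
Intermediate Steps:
$T{\left(b,A \right)} = 4 - b$ ($T{\left(b,A \right)} = 3 - \left(-1 + b\right) = 4 - b$)
$X{\left(q \right)} = \left(q + q^{2}\right)^{2}$ ($X{\left(q \right)} = \left(q^{2} + q\right)^{2} = \left(q + q^{2}\right)^{2}$)
$X{\left(T{\left(3,0 \right)} \right)} 8 - 14 = \left(4 - 3\right)^{2} \left(1 + \left(4 - 3\right)\right)^{2} \cdot 8 - 14 = 1^{2} \left(1 + 1\right)^{2} \cdot 8 - 14 = 1 \cdot 2^{2} \cdot 8 - 14 = 1 \cdot 4 \cdot 8 - 14 = 4 \cdot 8 - 14 = 32 - 14 = 18$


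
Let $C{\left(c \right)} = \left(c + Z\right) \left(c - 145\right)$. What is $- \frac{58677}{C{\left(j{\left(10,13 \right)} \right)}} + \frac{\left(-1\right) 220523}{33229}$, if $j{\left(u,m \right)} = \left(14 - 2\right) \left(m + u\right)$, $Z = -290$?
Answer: $\frac{220762693}{8705998} \approx 25.358$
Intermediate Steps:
$j{\left(u,m \right)} = 12 m + 12 u$ ($j{\left(u,m \right)} = 12 \left(m + u\right) = 12 m + 12 u$)
$C{\left(c \right)} = \left(-290 + c\right) \left(-145 + c\right)$ ($C{\left(c \right)} = \left(c - 290\right) \left(c - 145\right) = \left(-290 + c\right) \left(-145 + c\right)$)
$- \frac{58677}{C{\left(j{\left(10,13 \right)} \right)}} + \frac{\left(-1\right) 220523}{33229} = - \frac{58677}{42050 + \left(12 \cdot 13 + 12 \cdot 10\right)^{2} - 435 \left(12 \cdot 13 + 12 \cdot 10\right)} + \frac{\left(-1\right) 220523}{33229} = - \frac{58677}{42050 + \left(156 + 120\right)^{2} - 435 \left(156 + 120\right)} - \frac{220523}{33229} = - \frac{58677}{42050 + 276^{2} - 120060} - \frac{220523}{33229} = - \frac{58677}{42050 + 76176 - 120060} - \frac{220523}{33229} = - \frac{58677}{-1834} - \frac{220523}{33229} = \left(-58677\right) \left(- \frac{1}{1834}\right) - \frac{220523}{33229} = \frac{58677}{1834} - \frac{220523}{33229} = \frac{220762693}{8705998}$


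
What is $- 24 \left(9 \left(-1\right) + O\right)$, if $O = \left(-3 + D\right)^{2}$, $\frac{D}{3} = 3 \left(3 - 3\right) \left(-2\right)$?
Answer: $0$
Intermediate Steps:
$D = 0$ ($D = 3 \cdot 3 \left(3 - 3\right) \left(-2\right) = 3 \cdot 3 \cdot 0 \left(-2\right) = 3 \cdot 0 \left(-2\right) = 3 \cdot 0 = 0$)
$O = 9$ ($O = \left(-3 + 0\right)^{2} = \left(-3\right)^{2} = 9$)
$- 24 \left(9 \left(-1\right) + O\right) = - 24 \left(9 \left(-1\right) + 9\right) = - 24 \left(-9 + 9\right) = \left(-24\right) 0 = 0$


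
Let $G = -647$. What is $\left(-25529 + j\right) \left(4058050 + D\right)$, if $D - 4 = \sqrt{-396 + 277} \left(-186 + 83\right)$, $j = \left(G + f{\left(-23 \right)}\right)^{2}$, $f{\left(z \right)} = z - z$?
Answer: $1595139866320 - 40487240 i \sqrt{119} \approx 1.5951 \cdot 10^{12} - 4.4166 \cdot 10^{8} i$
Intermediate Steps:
$f{\left(z \right)} = 0$
$j = 418609$ ($j = \left(-647 + 0\right)^{2} = \left(-647\right)^{2} = 418609$)
$D = 4 - 103 i \sqrt{119}$ ($D = 4 + \sqrt{-396 + 277} \left(-186 + 83\right) = 4 + \sqrt{-119} \left(-103\right) = 4 + i \sqrt{119} \left(-103\right) = 4 - 103 i \sqrt{119} \approx 4.0 - 1123.6 i$)
$\left(-25529 + j\right) \left(4058050 + D\right) = \left(-25529 + 418609\right) \left(4058050 + \left(4 - 103 i \sqrt{119}\right)\right) = 393080 \left(4058054 - 103 i \sqrt{119}\right) = 1595139866320 - 40487240 i \sqrt{119}$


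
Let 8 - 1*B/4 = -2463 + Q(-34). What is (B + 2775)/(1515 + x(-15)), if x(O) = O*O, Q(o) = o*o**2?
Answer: 11325/116 ≈ 97.629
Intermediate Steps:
Q(o) = o**3
B = 167100 (B = 32 - 4*(-2463 + (-34)**3) = 32 - 4*(-2463 - 39304) = 32 - 4*(-41767) = 32 + 167068 = 167100)
x(O) = O**2
(B + 2775)/(1515 + x(-15)) = (167100 + 2775)/(1515 + (-15)**2) = 169875/(1515 + 225) = 169875/1740 = 169875*(1/1740) = 11325/116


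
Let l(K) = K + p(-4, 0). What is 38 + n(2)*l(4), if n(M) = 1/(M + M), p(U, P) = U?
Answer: 38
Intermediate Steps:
n(M) = 1/(2*M)
l(K) = -4 + K (l(K) = K - 4 = -4 + K)
38 + n(2)*l(4) = 38 + ((½)/2)*(-4 + 4) = 38 + ((½)*(½))*0 = 38 + (¼)*0 = 38 + 0 = 38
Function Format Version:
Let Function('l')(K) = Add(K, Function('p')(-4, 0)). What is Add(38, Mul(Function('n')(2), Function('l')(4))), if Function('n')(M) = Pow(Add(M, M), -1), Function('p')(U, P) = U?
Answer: 38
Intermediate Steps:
Function('n')(M) = Mul(Rational(1, 2), Pow(M, -1)) (Function('n')(M) = Pow(Mul(2, M), -1) = Mul(Rational(1, 2), Pow(M, -1)))
Function('l')(K) = Add(-4, K) (Function('l')(K) = Add(K, -4) = Add(-4, K))
Add(38, Mul(Function('n')(2), Function('l')(4))) = Add(38, Mul(Mul(Rational(1, 2), Pow(2, -1)), Add(-4, 4))) = Add(38, Mul(Mul(Rational(1, 2), Rational(1, 2)), 0)) = Add(38, Mul(Rational(1, 4), 0)) = Add(38, 0) = 38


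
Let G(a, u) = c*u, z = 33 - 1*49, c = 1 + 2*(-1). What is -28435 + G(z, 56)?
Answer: -28491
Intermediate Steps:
c = -1 (c = 1 - 2 = -1)
z = -16 (z = 33 - 49 = -16)
G(a, u) = -u
-28435 + G(z, 56) = -28435 - 1*56 = -28435 - 56 = -28491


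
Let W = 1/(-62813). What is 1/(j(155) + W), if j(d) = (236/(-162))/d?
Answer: -788617215/7424489 ≈ -106.22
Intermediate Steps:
W = -1/62813 ≈ -1.5920e-5
j(d) = -118/(81*d) (j(d) = (236*(-1/162))/d = -118/(81*d))
1/(j(155) + W) = 1/(-118/81/155 - 1/62813) = 1/(-118/81*1/155 - 1/62813) = 1/(-118/12555 - 1/62813) = 1/(-7424489/788617215) = -788617215/7424489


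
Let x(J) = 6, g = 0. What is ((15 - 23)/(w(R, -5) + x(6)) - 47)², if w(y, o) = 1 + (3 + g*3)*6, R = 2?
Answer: 1399489/625 ≈ 2239.2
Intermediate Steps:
w(y, o) = 19 (w(y, o) = 1 + (3 + 0*3)*6 = 1 + (3 + 0)*6 = 1 + 3*6 = 1 + 18 = 19)
((15 - 23)/(w(R, -5) + x(6)) - 47)² = ((15 - 23)/(19 + 6) - 47)² = (-8/25 - 47)² = (-1183/25)² = 1399489/625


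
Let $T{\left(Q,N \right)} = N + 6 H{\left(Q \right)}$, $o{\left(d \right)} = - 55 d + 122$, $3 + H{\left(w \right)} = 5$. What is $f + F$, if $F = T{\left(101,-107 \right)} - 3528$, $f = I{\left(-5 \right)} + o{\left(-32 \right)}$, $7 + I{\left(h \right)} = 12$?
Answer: $-1736$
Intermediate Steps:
$I{\left(h \right)} = 5$ ($I{\left(h \right)} = -7 + 12 = 5$)
$H{\left(w \right)} = 2$ ($H{\left(w \right)} = -3 + 5 = 2$)
$o{\left(d \right)} = 122 - 55 d$
$T{\left(Q,N \right)} = 12 + N$ ($T{\left(Q,N \right)} = N + 6 \cdot 2 = N + 12 = 12 + N$)
$f = 1887$ ($f = 5 + \left(122 - -1760\right) = 5 + \left(122 + 1760\right) = 5 + 1882 = 1887$)
$F = -3623$ ($F = \left(12 - 107\right) - 3528 = -95 - 3528 = -3623$)
$f + F = 1887 - 3623 = -1736$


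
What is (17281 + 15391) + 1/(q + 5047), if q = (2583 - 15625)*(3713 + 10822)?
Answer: 6193318140255/189560423 ≈ 32672.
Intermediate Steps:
q = -189565470 (q = -13042*14535 = -189565470)
(17281 + 15391) + 1/(q + 5047) = (17281 + 15391) + 1/(-189565470 + 5047) = 32672 + 1/(-189560423) = 32672 - 1/189560423 = 6193318140255/189560423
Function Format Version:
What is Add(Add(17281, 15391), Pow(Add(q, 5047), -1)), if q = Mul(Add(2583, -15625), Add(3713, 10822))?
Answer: Rational(6193318140255, 189560423) ≈ 32672.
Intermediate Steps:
q = -189565470 (q = Mul(-13042, 14535) = -189565470)
Add(Add(17281, 15391), Pow(Add(q, 5047), -1)) = Add(Add(17281, 15391), Pow(Add(-189565470, 5047), -1)) = Add(32672, Pow(-189560423, -1)) = Add(32672, Rational(-1, 189560423)) = Rational(6193318140255, 189560423)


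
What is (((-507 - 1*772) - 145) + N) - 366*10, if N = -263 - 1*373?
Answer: -5720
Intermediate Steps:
N = -636 (N = -263 - 373 = -636)
(((-507 - 1*772) - 145) + N) - 366*10 = (((-507 - 1*772) - 145) - 636) - 366*10 = (((-507 - 772) - 145) - 636) - 3660 = ((-1279 - 145) - 636) - 3660 = (-1424 - 636) - 3660 = -2060 - 3660 = -5720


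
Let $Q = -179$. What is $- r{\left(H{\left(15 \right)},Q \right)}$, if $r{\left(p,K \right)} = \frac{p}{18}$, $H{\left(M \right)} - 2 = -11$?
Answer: $\frac{1}{2} \approx 0.5$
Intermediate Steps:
$H{\left(M \right)} = -9$ ($H{\left(M \right)} = 2 - 11 = -9$)
$r{\left(p,K \right)} = \frac{p}{18}$ ($r{\left(p,K \right)} = p \frac{1}{18} = \frac{p}{18}$)
$- r{\left(H{\left(15 \right)},Q \right)} = - \frac{-9}{18} = \left(-1\right) \left(- \frac{1}{2}\right) = \frac{1}{2}$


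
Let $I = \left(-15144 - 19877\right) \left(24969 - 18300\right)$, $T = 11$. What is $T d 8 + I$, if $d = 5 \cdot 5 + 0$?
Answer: $-233552849$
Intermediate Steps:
$d = 25$ ($d = 25 + 0 = 25$)
$I = -233555049$ ($I = \left(-35021\right) 6669 = -233555049$)
$T d 8 + I = 11 \cdot 25 \cdot 8 - 233555049 = 275 \cdot 8 - 233555049 = 2200 - 233555049 = -233552849$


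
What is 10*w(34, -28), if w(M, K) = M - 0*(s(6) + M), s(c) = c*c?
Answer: 340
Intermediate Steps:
s(c) = c²
w(M, K) = M (w(M, K) = M - 0*(6² + M) = M - 0*(36 + M) = M - 1*0 = M + 0 = M)
10*w(34, -28) = 10*34 = 340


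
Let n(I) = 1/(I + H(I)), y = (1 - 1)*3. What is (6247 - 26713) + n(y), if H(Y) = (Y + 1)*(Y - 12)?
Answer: -245593/12 ≈ -20466.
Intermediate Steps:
H(Y) = (1 + Y)*(-12 + Y)
y = 0 (y = 0*3 = 0)
n(I) = 1/(-12 + I² - 10*I) (n(I) = 1/(I + (-12 + I² - 11*I)) = 1/(-12 + I² - 10*I))
(6247 - 26713) + n(y) = (6247 - 26713) + 1/(-12 + 0² - 10*0) = -20466 + 1/(-12 + 0 + 0) = -20466 + 1/(-12) = -20466 - 1/12 = -245593/12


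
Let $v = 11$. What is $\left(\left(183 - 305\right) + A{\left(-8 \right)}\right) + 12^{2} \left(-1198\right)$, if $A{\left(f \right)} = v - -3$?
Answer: $-172620$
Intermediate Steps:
$A{\left(f \right)} = 14$ ($A{\left(f \right)} = 11 - -3 = 11 + 3 = 14$)
$\left(\left(183 - 305\right) + A{\left(-8 \right)}\right) + 12^{2} \left(-1198\right) = \left(\left(183 - 305\right) + 14\right) + 12^{2} \left(-1198\right) = \left(\left(183 - 305\right) + 14\right) + 144 \left(-1198\right) = \left(-122 + 14\right) - 172512 = -108 - 172512 = -172620$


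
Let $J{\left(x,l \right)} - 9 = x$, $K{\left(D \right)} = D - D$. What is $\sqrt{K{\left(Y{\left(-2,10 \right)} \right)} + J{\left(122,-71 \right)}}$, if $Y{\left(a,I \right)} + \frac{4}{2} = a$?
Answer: $\sqrt{131} \approx 11.446$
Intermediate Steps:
$Y{\left(a,I \right)} = -2 + a$
$K{\left(D \right)} = 0$
$J{\left(x,l \right)} = 9 + x$
$\sqrt{K{\left(Y{\left(-2,10 \right)} \right)} + J{\left(122,-71 \right)}} = \sqrt{0 + \left(9 + 122\right)} = \sqrt{0 + 131} = \sqrt{131}$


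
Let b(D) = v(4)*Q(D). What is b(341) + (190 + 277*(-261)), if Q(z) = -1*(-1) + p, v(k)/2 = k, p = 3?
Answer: -72075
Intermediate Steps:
v(k) = 2*k
Q(z) = 4 (Q(z) = -1*(-1) + 3 = 1 + 3 = 4)
b(D) = 32 (b(D) = (2*4)*4 = 8*4 = 32)
b(341) + (190 + 277*(-261)) = 32 + (190 + 277*(-261)) = 32 + (190 - 72297) = 32 - 72107 = -72075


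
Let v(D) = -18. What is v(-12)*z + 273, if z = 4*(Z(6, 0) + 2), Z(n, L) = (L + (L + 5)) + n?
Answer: -663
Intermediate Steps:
Z(n, L) = 5 + n + 2*L (Z(n, L) = (L + (5 + L)) + n = (5 + 2*L) + n = 5 + n + 2*L)
z = 52 (z = 4*((5 + 6 + 2*0) + 2) = 4*((5 + 6 + 0) + 2) = 4*(11 + 2) = 4*13 = 52)
v(-12)*z + 273 = -18*52 + 273 = -936 + 273 = -663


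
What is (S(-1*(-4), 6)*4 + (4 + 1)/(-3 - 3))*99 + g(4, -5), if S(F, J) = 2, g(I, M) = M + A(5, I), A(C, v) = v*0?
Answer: 1409/2 ≈ 704.50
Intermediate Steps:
A(C, v) = 0
g(I, M) = M (g(I, M) = M + 0 = M)
(S(-1*(-4), 6)*4 + (4 + 1)/(-3 - 3))*99 + g(4, -5) = (2*4 + (4 + 1)/(-3 - 3))*99 - 5 = (8 + 5/(-6))*99 - 5 = (8 + 5*(-⅙))*99 - 5 = (8 - ⅚)*99 - 5 = (43/6)*99 - 5 = 1419/2 - 5 = 1409/2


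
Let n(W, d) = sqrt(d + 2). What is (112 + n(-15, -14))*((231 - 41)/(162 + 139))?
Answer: 3040/43 + 380*I*sqrt(3)/301 ≈ 70.698 + 2.1866*I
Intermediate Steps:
n(W, d) = sqrt(2 + d)
(112 + n(-15, -14))*((231 - 41)/(162 + 139)) = (112 + sqrt(2 - 14))*((231 - 41)/(162 + 139)) = (112 + sqrt(-12))*(190/301) = (112 + 2*I*sqrt(3))*(190*(1/301)) = (112 + 2*I*sqrt(3))*(190/301) = 3040/43 + 380*I*sqrt(3)/301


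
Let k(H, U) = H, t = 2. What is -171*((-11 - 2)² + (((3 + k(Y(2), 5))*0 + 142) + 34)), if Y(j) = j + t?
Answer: -58995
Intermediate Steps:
Y(j) = 2 + j (Y(j) = j + 2 = 2 + j)
-171*((-11 - 2)² + (((3 + k(Y(2), 5))*0 + 142) + 34)) = -171*((-11 - 2)² + (((3 + (2 + 2))*0 + 142) + 34)) = -171*((-13)² + (((3 + 4)*0 + 142) + 34)) = -171*(169 + ((7*0 + 142) + 34)) = -171*(169 + ((0 + 142) + 34)) = -171*(169 + (142 + 34)) = -171*(169 + 176) = -171*345 = -58995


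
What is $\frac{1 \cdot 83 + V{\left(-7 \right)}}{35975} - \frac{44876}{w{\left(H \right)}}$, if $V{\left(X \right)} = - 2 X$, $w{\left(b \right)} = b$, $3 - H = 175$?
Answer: $\frac{403607696}{1546925} \approx 260.91$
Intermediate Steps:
$H = -172$ ($H = 3 - 175 = -172$)
$\frac{1 \cdot 83 + V{\left(-7 \right)}}{35975} - \frac{44876}{w{\left(H \right)}} = \frac{1 \cdot 83 - -14}{35975} - \frac{44876}{-172} = \left(83 + 14\right) \frac{1}{35975} - - \frac{11219}{43} = 97 \cdot \frac{1}{35975} + \frac{11219}{43} = \frac{97}{35975} + \frac{11219}{43} = \frac{403607696}{1546925}$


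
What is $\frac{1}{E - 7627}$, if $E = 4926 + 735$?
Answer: $- \frac{1}{1966} \approx -0.00050865$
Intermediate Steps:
$E = 5661$
$\frac{1}{E - 7627} = \frac{1}{5661 - 7627} = \frac{1}{-1966} = - \frac{1}{1966}$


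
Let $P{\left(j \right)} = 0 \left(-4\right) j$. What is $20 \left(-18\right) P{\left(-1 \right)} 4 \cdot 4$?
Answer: $0$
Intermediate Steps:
$P{\left(j \right)} = 0$ ($P{\left(j \right)} = 0 j = 0$)
$20 \left(-18\right) P{\left(-1 \right)} 4 \cdot 4 = 20 \left(-18\right) 0 \cdot 4 \cdot 4 = - 360 \cdot 0 \cdot 4 = \left(-360\right) 0 = 0$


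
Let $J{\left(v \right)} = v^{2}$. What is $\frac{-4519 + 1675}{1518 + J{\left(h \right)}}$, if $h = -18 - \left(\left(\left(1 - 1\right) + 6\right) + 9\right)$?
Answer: $- \frac{12}{11} \approx -1.0909$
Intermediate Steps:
$h = -33$ ($h = -18 - \left(\left(\left(1 - 1\right) + 6\right) + 9\right) = -18 - \left(\left(0 + 6\right) + 9\right) = -18 - \left(6 + 9\right) = -18 - 15 = -33$)
$\frac{-4519 + 1675}{1518 + J{\left(h \right)}} = \frac{-4519 + 1675}{1518 + \left(-33\right)^{2}} = - \frac{2844}{1518 + 1089} = - \frac{2844}{2607} = \left(-2844\right) \frac{1}{2607} = - \frac{12}{11}$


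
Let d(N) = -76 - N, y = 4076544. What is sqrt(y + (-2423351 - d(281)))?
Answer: 5*sqrt(66142) ≈ 1285.9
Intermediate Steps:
sqrt(y + (-2423351 - d(281))) = sqrt(4076544 + (-2423351 - (-76 - 1*281))) = sqrt(4076544 + (-2423351 - (-76 - 281))) = sqrt(4076544 + (-2423351 - 1*(-357))) = sqrt(4076544 + (-2423351 + 357)) = sqrt(4076544 - 2422994) = sqrt(1653550) = 5*sqrt(66142)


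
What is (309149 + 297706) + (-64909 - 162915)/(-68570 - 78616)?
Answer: 44660393927/73593 ≈ 6.0686e+5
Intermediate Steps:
(309149 + 297706) + (-64909 - 162915)/(-68570 - 78616) = 606855 - 227824/(-147186) = 606855 - 227824*(-1/147186) = 606855 + 113912/73593 = 44660393927/73593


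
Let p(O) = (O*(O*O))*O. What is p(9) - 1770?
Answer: 4791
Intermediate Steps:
p(O) = O⁴ (p(O) = (O*O²)*O = O³*O = O⁴)
p(9) - 1770 = 9⁴ - 1770 = 6561 - 1770 = 4791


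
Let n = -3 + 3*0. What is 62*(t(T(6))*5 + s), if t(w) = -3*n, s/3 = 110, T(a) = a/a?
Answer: 23250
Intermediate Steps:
n = -3 (n = -3 + 0 = -3)
T(a) = 1
s = 330 (s = 3*110 = 330)
t(w) = 9 (t(w) = -3*(-3) = 9)
62*(t(T(6))*5 + s) = 62*(9*5 + 330) = 62*(45 + 330) = 62*375 = 23250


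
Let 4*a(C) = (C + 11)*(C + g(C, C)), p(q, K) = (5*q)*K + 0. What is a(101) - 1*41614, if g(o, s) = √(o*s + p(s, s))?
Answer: -38786 + 2828*√6 ≈ -31859.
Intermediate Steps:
p(q, K) = 5*K*q (p(q, K) = 5*K*q + 0 = 5*K*q)
g(o, s) = √(5*s² + o*s) (g(o, s) = √(o*s + 5*s*s) = √(o*s + 5*s²) = √(5*s² + o*s))
a(C) = (11 + C)*(C + √6*√(C²))/4 (a(C) = ((C + 11)*(C + √(C*(C + 5*C))))/4 = ((11 + C)*(C + √(C*(6*C))))/4 = ((11 + C)*(C + √(6*C²)))/4 = ((11 + C)*(C + √6*√(C²)))/4 = (11 + C)*(C + √6*√(C²))/4)
a(101) - 1*41614 = ((¼)*101² + (11/4)*101 + 11*√6*√(101²)/4 + (¼)*101*√6*√(101²)) - 1*41614 = ((¼)*10201 + 1111/4 + 11*√6*√10201/4 + (¼)*101*√6*√10201) - 41614 = (10201/4 + 1111/4 + (11/4)*√6*101 + (¼)*101*√6*101) - 41614 = (10201/4 + 1111/4 + 1111*√6/4 + 10201*√6/4) - 41614 = (2828 + 2828*√6) - 41614 = -38786 + 2828*√6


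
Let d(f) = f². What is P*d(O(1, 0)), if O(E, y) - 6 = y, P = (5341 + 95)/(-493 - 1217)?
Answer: -10872/95 ≈ -114.44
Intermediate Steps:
P = -302/95 (P = 5436/(-1710) = 5436*(-1/1710) = -302/95 ≈ -3.1789)
O(E, y) = 6 + y
P*d(O(1, 0)) = -302*(6 + 0)²/95 = -302/95*6² = -302/95*36 = -10872/95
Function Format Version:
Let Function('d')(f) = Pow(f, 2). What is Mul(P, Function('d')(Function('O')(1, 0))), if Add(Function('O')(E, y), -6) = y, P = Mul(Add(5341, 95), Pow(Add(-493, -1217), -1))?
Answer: Rational(-10872, 95) ≈ -114.44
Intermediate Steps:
P = Rational(-302, 95) (P = Mul(5436, Pow(-1710, -1)) = Mul(5436, Rational(-1, 1710)) = Rational(-302, 95) ≈ -3.1789)
Function('O')(E, y) = Add(6, y)
Mul(P, Function('d')(Function('O')(1, 0))) = Mul(Rational(-302, 95), Pow(Add(6, 0), 2)) = Mul(Rational(-302, 95), Pow(6, 2)) = Mul(Rational(-302, 95), 36) = Rational(-10872, 95)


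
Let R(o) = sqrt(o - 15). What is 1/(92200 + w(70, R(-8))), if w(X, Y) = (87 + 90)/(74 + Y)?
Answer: 169006966/15582844820843 + 59*I*sqrt(23)/15582844820843 ≈ 1.0846e-5 + 1.8158e-11*I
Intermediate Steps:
R(o) = sqrt(-15 + o)
w(X, Y) = 177/(74 + Y)
1/(92200 + w(70, R(-8))) = 1/(92200 + 177/(74 + sqrt(-15 - 8))) = 1/(92200 + 177/(74 + sqrt(-23))) = 1/(92200 + 177/(74 + I*sqrt(23)))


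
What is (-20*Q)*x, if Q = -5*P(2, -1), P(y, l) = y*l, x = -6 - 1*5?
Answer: 2200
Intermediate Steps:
x = -11 (x = -6 - 5 = -11)
P(y, l) = l*y
Q = 10 (Q = -(-5)*2 = -5*(-2) = 10)
(-20*Q)*x = -20*10*(-11) = -200*(-11) = 2200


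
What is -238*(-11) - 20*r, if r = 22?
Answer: 2178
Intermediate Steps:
-238*(-11) - 20*r = -238*(-11) - 20*22 = 2618 - 440 = 2178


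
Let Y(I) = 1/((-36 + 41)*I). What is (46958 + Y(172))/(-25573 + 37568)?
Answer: 40383881/10315700 ≈ 3.9148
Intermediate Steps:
Y(I) = 1/(5*I)
(46958 + Y(172))/(-25573 + 37568) = (46958 + (⅕)/172)/(-25573 + 37568) = (46958 + (⅕)*(1/172))/11995 = (46958 + 1/860)*(1/11995) = (40383881/860)*(1/11995) = 40383881/10315700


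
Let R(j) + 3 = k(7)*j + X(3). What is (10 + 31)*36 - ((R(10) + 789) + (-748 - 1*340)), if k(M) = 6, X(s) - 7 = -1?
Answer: 1712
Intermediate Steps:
X(s) = 6 (X(s) = 7 - 1 = 6)
R(j) = 3 + 6*j (R(j) = -3 + (6*j + 6) = -3 + (6 + 6*j) = 3 + 6*j)
(10 + 31)*36 - ((R(10) + 789) + (-748 - 1*340)) = (10 + 31)*36 - (((3 + 6*10) + 789) + (-748 - 1*340)) = 41*36 - (((3 + 60) + 789) + (-748 - 340)) = 1476 - ((63 + 789) - 1088) = 1476 - (852 - 1088) = 1476 - 1*(-236) = 1476 + 236 = 1712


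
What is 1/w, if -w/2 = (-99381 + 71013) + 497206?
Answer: -1/937676 ≈ -1.0665e-6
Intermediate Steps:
w = -937676 (w = -2*((-99381 + 71013) + 497206) = -2*(-28368 + 497206) = -2*468838 = -937676)
1/w = 1/(-937676) = -1/937676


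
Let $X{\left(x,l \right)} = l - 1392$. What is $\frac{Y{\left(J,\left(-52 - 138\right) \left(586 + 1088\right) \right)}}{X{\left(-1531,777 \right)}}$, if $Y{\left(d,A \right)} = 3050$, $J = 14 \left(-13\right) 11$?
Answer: $- \frac{610}{123} \approx -4.9594$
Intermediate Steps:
$X{\left(x,l \right)} = -1392 + l$
$J = -2002$ ($J = \left(-182\right) 11 = -2002$)
$\frac{Y{\left(J,\left(-52 - 138\right) \left(586 + 1088\right) \right)}}{X{\left(-1531,777 \right)}} = \frac{3050}{-1392 + 777} = \frac{3050}{-615} = 3050 \left(- \frac{1}{615}\right) = - \frac{610}{123}$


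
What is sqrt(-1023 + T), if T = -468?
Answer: I*sqrt(1491) ≈ 38.613*I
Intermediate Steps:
sqrt(-1023 + T) = sqrt(-1023 - 468) = sqrt(-1491) = I*sqrt(1491)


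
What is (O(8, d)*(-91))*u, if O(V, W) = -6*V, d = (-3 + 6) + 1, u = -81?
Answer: -353808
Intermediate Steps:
d = 4 (d = 3 + 1 = 4)
(O(8, d)*(-91))*u = (-6*8*(-91))*(-81) = -48*(-91)*(-81) = 4368*(-81) = -353808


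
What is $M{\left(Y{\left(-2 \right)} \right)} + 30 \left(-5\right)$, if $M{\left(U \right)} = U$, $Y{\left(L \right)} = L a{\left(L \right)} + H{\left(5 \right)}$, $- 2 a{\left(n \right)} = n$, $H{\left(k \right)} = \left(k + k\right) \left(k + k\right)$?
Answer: $-52$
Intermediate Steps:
$H{\left(k \right)} = 4 k^{2}$ ($H{\left(k \right)} = 2 k 2 k = 4 k^{2}$)
$a{\left(n \right)} = - \frac{n}{2}$
$Y{\left(L \right)} = 100 - \frac{L^{2}}{2}$ ($Y{\left(L \right)} = L \left(- \frac{L}{2}\right) + 4 \cdot 5^{2} = - \frac{L^{2}}{2} + 4 \cdot 25 = - \frac{L^{2}}{2} + 100 = 100 - \frac{L^{2}}{2}$)
$M{\left(Y{\left(-2 \right)} \right)} + 30 \left(-5\right) = \left(100 - \frac{\left(-2\right)^{2}}{2}\right) + 30 \left(-5\right) = \left(100 - 2\right) - 150 = 98 - 150 = -52$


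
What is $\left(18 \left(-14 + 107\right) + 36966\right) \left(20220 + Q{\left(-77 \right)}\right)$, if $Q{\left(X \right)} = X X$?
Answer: $1010397360$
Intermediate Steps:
$Q{\left(X \right)} = X^{2}$
$\left(18 \left(-14 + 107\right) + 36966\right) \left(20220 + Q{\left(-77 \right)}\right) = \left(18 \left(-14 + 107\right) + 36966\right) \left(20220 + \left(-77\right)^{2}\right) = \left(18 \cdot 93 + 36966\right) \left(20220 + 5929\right) = \left(1674 + 36966\right) 26149 = 38640 \cdot 26149 = 1010397360$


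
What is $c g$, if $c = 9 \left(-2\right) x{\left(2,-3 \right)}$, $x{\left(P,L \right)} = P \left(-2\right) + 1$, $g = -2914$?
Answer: $-157356$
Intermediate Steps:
$x{\left(P,L \right)} = 1 - 2 P$ ($x{\left(P,L \right)} = - 2 P + 1 = 1 - 2 P$)
$c = 54$ ($c = 9 \left(-2\right) \left(1 - 4\right) = - 18 \left(1 - 4\right) = \left(-18\right) \left(-3\right) = 54$)
$c g = 54 \left(-2914\right) = -157356$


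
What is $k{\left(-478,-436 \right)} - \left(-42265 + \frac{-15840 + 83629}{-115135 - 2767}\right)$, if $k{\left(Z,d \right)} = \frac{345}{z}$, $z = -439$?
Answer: $\frac{2187582288351}{51758978} \approx 42265.0$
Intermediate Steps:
$k{\left(Z,d \right)} = - \frac{345}{439}$ ($k{\left(Z,d \right)} = \frac{345}{-439} = 345 \left(- \frac{1}{439}\right) = - \frac{345}{439}$)
$k{\left(-478,-436 \right)} - \left(-42265 + \frac{-15840 + 83629}{-115135 - 2767}\right) = - \frac{345}{439} - \left(-42265 + \frac{-15840 + 83629}{-115135 - 2767}\right) = - \frac{345}{439} - \left(-42265 + \frac{67789}{-117902}\right) = - \frac{345}{439} - \left(-42265 + 67789 \left(- \frac{1}{117902}\right)\right) = - \frac{345}{439} - \left(-42265 - \frac{67789}{117902}\right) = - \frac{345}{439} - - \frac{4983195819}{117902} = - \frac{345}{439} + \frac{4983195819}{117902} = \frac{2187582288351}{51758978}$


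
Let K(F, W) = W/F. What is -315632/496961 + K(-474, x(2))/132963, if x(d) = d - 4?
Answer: -10547474017/16606945737 ≈ -0.63512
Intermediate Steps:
x(d) = -4 + d
-315632/496961 + K(-474, x(2))/132963 = -315632/496961 + ((-4 + 2)/(-474))/132963 = -315632*1/496961 - 2*(-1/474)*(1/132963) = -315632/496961 + (1/237)*(1/132963) = -315632/496961 + 1/31512231 = -10547474017/16606945737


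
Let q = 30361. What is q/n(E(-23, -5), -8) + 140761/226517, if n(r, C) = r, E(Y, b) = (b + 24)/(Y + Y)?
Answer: -316352326843/4303823 ≈ -73505.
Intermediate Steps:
E(Y, b) = (24 + b)/(2*Y) (E(Y, b) = (24 + b)/((2*Y)) = (24 + b)*(1/(2*Y)) = (24 + b)/(2*Y))
q/n(E(-23, -5), -8) + 140761/226517 = 30361/(((½)*(24 - 5)/(-23))) + 140761/226517 = 30361/(((½)*(-1/23)*19)) + 140761*(1/226517) = 30361/(-19/46) + 140761/226517 = 30361*(-46/19) + 140761/226517 = -1396606/19 + 140761/226517 = -316352326843/4303823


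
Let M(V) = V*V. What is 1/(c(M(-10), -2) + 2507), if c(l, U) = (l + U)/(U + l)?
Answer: 1/2508 ≈ 0.00039872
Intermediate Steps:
M(V) = V²
c(l, U) = 1 (c(l, U) = (U + l)/(U + l) = 1)
1/(c(M(-10), -2) + 2507) = 1/(1 + 2507) = 1/2508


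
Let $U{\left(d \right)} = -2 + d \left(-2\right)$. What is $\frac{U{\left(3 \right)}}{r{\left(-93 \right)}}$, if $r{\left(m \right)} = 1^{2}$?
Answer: $-8$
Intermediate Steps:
$U{\left(d \right)} = -2 - 2 d$
$r{\left(m \right)} = 1$
$\frac{U{\left(3 \right)}}{r{\left(-93 \right)}} = \frac{-2 - 6}{1} = \left(-2 - 6\right) 1 = \left(-8\right) 1 = -8$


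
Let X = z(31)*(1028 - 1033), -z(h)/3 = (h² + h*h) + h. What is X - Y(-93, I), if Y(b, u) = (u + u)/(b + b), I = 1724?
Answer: 2726159/93 ≈ 29314.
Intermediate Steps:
Y(b, u) = u/b (Y(b, u) = (2*u)/((2*b)) = (2*u)*(1/(2*b)) = u/b)
z(h) = -6*h² - 3*h (z(h) = -3*((h² + h*h) + h) = -3*((h² + h²) + h) = -3*(2*h² + h) = -3*(h + 2*h²) = -6*h² - 3*h)
X = 29295 (X = (-3*31*(1 + 2*31))*(1028 - 1033) = -3*31*(1 + 62)*(-5) = -3*31*63*(-5) = -5859*(-5) = 29295)
X - Y(-93, I) = 29295 - 1724/(-93) = 29295 - 1724*(-1)/93 = 29295 - 1*(-1724/93) = 29295 + 1724/93 = 2726159/93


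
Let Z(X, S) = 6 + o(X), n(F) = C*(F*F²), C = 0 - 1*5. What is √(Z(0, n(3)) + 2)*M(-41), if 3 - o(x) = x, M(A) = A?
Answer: -41*√11 ≈ -135.98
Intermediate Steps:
C = -5 (C = 0 - 5 = -5)
o(x) = 3 - x
n(F) = -5*F³ (n(F) = -5*F*F² = -5*F³)
Z(X, S) = 9 - X (Z(X, S) = 6 + (3 - X) = 9 - X)
√(Z(0, n(3)) + 2)*M(-41) = √((9 - 1*0) + 2)*(-41) = √((9 + 0) + 2)*(-41) = √(9 + 2)*(-41) = √11*(-41) = -41*√11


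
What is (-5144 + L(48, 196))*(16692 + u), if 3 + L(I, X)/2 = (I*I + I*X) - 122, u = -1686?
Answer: 270558180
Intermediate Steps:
L(I, X) = -250 + 2*I² + 2*I*X (L(I, X) = -6 + 2*((I*I + I*X) - 122) = -6 + 2*((I² + I*X) - 122) = -6 + 2*(-122 + I² + I*X) = -6 + (-244 + 2*I² + 2*I*X) = -250 + 2*I² + 2*I*X)
(-5144 + L(48, 196))*(16692 + u) = (-5144 + (-250 + 2*48² + 2*48*196))*(16692 - 1686) = (-5144 + (-250 + 2*2304 + 18816))*15006 = (-5144 + (-250 + 4608 + 18816))*15006 = (-5144 + 23174)*15006 = 18030*15006 = 270558180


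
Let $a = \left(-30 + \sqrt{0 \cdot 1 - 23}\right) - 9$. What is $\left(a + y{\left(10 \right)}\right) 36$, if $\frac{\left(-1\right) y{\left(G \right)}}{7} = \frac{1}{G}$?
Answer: $- \frac{7146}{5} + 36 i \sqrt{23} \approx -1429.2 + 172.65 i$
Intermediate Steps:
$y{\left(G \right)} = - \frac{7}{G}$
$a = -39 + i \sqrt{23}$ ($a = \left(-30 + \sqrt{0 - 23}\right) - 9 = \left(-30 + \sqrt{-23}\right) - 9 = \left(-30 + i \sqrt{23}\right) - 9 = -39 + i \sqrt{23} \approx -39.0 + 4.7958 i$)
$\left(a + y{\left(10 \right)}\right) 36 = \left(\left(-39 + i \sqrt{23}\right) - \frac{7}{10}\right) 36 = \left(- \frac{397}{10} + i \sqrt{23}\right) 36 = - \frac{7146}{5} + 36 i \sqrt{23}$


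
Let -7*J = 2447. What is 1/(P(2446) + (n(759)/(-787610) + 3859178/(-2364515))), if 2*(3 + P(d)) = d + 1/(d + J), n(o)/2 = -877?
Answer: 1093179291921050/1331897228910439791 ≈ 0.00082077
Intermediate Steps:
J = -2447/7 (J = -1/7*2447 = -2447/7 ≈ -349.57)
n(o) = -1754 (n(o) = 2*(-877) = -1754)
P(d) = -3 + d/2 + 1/(2*(-2447/7 + d)) (P(d) = -3 + (d + 1/(d - 2447/7))/2 = -3 + (d + 1/(-2447/7 + d))/2 = -3 + (d/2 + 1/(2*(-2447/7 + d))) = -3 + d/2 + 1/(2*(-2447/7 + d)))
1/(P(2446) + (n(759)/(-787610) + 3859178/(-2364515))) = 1/((14689 - 2489*2446 + 7*2446**2)/(2*(-2447 + 7*2446)) + (-1754/(-787610) + 3859178/(-2364515))) = 1/((14689 - 6088094 + 7*5982916)/(2*(-2447 + 17122)) + (-1754*(-1/787610) + 3859178*(-1/2364515))) = 1/((1/2)*(14689 - 6088094 + 41880412)/14675 + (877/393805 - 3859178/2364515)) = 1/((1/2)*(1/14675)*35807007 - 303537982527/186231565915) = 1/(35807007/29350 - 303537982527/186231565915) = 1/(1331897228910439791/1093179291921050) = 1093179291921050/1331897228910439791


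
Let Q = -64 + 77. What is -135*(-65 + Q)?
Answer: 7020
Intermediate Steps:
Q = 13
-135*(-65 + Q) = -135*(-65 + 13) = -135*(-52) = 7020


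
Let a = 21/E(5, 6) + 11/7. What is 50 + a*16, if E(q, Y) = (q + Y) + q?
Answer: 673/7 ≈ 96.143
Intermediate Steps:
E(q, Y) = Y + 2*q (E(q, Y) = (Y + q) + q = Y + 2*q)
a = 323/112 (a = 21/(6 + 2*5) + 11/7 = 21/(6 + 10) + 11*(1/7) = 21/16 + 11/7 = 323/112 ≈ 2.8839)
50 + a*16 = 50 + (323/112)*16 = 50 + 323/7 = 673/7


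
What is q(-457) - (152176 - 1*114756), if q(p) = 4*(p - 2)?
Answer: -39256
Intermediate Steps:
q(p) = -8 + 4*p (q(p) = 4*(-2 + p) = -8 + 4*p)
q(-457) - (152176 - 1*114756) = (-8 + 4*(-457)) - (152176 - 1*114756) = (-8 - 1828) - (152176 - 114756) = -1836 - 1*37420 = -1836 - 37420 = -39256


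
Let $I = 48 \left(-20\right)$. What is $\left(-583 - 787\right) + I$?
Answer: $-2330$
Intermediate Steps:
$I = -960$
$\left(-583 - 787\right) + I = \left(-583 - 787\right) - 960 = -1370 - 960 = -2330$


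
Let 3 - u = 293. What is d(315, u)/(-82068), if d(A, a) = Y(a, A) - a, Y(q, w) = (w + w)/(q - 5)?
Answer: -4246/1210503 ≈ -0.0035076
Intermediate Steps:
u = -290 (u = 3 - 1*293 = 3 - 293 = -290)
Y(q, w) = 2*w/(-5 + q) (Y(q, w) = (2*w)/(-5 + q) = 2*w/(-5 + q))
d(A, a) = -a + 2*A/(-5 + a) (d(A, a) = 2*A/(-5 + a) - a = -a + 2*A/(-5 + a))
d(315, u)/(-82068) = ((2*315 - 1*(-290)*(-5 - 290))/(-5 - 290))/(-82068) = ((630 - 1*(-290)*(-295))/(-295))*(-1/82068) = -(630 - 85550)/295*(-1/82068) = -1/295*(-84920)*(-1/82068) = (16984/59)*(-1/82068) = -4246/1210503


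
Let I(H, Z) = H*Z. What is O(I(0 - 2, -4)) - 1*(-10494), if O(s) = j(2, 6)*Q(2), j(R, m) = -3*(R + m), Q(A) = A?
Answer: 10446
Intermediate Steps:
j(R, m) = -3*R - 3*m
O(s) = -48 (O(s) = (-3*2 - 3*6)*2 = (-6 - 18)*2 = -24*2 = -48)
O(I(0 - 2, -4)) - 1*(-10494) = -48 - 1*(-10494) = -48 + 10494 = 10446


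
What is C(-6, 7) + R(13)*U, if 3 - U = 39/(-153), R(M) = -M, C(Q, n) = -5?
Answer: -2413/51 ≈ -47.314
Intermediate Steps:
U = 166/51 (U = 3 - 39/(-153) = 3 - 39*(-1)/153 = 3 - 1*(-13/51) = 3 + 13/51 = 166/51 ≈ 3.2549)
C(-6, 7) + R(13)*U = -5 - 1*13*(166/51) = -5 - 13*166/51 = -5 - 2158/51 = -2413/51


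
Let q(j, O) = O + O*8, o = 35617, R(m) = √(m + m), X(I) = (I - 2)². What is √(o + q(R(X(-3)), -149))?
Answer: 2*√8569 ≈ 185.14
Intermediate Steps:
X(I) = (-2 + I)²
R(m) = √2*√m (R(m) = √(2*m) = √2*√m)
q(j, O) = 9*O (q(j, O) = O + 8*O = 9*O)
√(o + q(R(X(-3)), -149)) = √(35617 + 9*(-149)) = √(35617 - 1341) = √34276 = 2*√8569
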